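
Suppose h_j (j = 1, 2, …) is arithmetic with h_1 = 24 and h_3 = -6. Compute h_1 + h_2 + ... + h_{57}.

Common difference d = (-6 - 24) / (3 - 1) = -15.
h_j = 24 + (j - 1)·(-15).
h_{57} = -816; S = 57·(24 + (-816))/2 = -22572.

-22572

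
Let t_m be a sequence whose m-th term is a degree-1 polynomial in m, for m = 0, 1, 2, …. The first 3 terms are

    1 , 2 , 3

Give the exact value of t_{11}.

12

1st diffs: 1, 1 (constant).
So t_m = m + 1.
Evaluating at m = 11 gives t_{11} = 12.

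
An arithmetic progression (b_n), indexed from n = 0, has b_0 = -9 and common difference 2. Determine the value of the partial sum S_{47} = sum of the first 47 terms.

1739

b_n = -9 + (n - 0)·2.
b_{46} = 83; S = 47·(-9 + 83)/2 = 1739.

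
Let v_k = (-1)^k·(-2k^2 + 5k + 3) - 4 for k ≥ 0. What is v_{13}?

(-1)^13 = -1; -2k^2 + 5k + 3 at k=13 is -270; so v_{13} = 266.

266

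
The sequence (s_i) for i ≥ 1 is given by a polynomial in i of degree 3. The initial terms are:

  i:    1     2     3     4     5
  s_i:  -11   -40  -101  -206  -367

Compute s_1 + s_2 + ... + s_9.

1st diffs: -29, -61, -105, -161.
2nd diffs: -32, -44, -56.
3rd diffs: -12, -12 (constant).
So s_i = -2i^3 - 4i^2 - 3i - 2.
Continuing: -596, -905, -1306, -1811.
Summing i = 1..9 (9 terms) gives -5343.

-5343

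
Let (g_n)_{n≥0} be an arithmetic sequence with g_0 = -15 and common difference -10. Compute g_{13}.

-145

g_n = -15 + (n - 0)·(-10).
g_{13} = -15 + 13·(-10) = -145.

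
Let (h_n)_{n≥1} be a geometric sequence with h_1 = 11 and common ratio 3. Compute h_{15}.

h_n = 11·3^(n-1).
h_{15} = 11·3^14 = 52612659.

52612659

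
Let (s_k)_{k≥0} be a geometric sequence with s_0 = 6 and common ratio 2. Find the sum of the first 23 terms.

s_k = 6·2^(k-0).
S = 6·(2^23 - 1)/(2 - 1) = 6·(8388608 - 1)/(1) = 50331642.

50331642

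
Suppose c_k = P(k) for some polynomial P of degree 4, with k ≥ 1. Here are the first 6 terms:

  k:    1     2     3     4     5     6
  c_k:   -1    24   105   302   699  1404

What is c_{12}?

1st diffs: 25, 81, 197, 397, 705.
2nd diffs: 56, 116, 200, 308.
3rd diffs: 60, 84, 108.
4th diffs: 24, 24 (constant).
Newton forward-difference form: c_k = -1 + 25·C(k-1,1) + 56·C(k-1,2) + 60·C(k-1,3) + 24·C(k-1,4).
At k = 12: k-1 = 11, so c_{12} = -1 + 275 + 3080 + 9900 + 7920 = 21174.

21174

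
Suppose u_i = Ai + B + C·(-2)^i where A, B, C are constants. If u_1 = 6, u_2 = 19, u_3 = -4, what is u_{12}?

8213

The three given values yield: A + B - 2C = 6; 2A + B + 4C = 19; 3A + B - 8C = -4.
Subtracting the first from the second: A + 6C = 13.
Subtracting the second from the third: A - 12C = -23.
Solving: C = 2, A = 1, then B = 9.
Hence u_{12} = 1·12 + 9 + 2·4096 = 8213.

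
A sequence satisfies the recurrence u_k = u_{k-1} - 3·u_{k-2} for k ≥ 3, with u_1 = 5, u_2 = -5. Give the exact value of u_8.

u_3 = -20  u_4 = -5  u_5 = 55  u_6 = 70  u_7 = -95  u_8 = -305.

-305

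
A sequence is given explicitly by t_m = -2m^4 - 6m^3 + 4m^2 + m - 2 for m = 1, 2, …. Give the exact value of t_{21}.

-442745

t_{21} = -2·21^4 - 6·21^3 + 4·21^2 + 1·21 - 2 = -442745.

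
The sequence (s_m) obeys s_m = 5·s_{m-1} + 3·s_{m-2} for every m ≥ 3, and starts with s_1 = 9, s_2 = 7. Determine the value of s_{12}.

295282126

Step forward from the initial values:
s_3 = 62  s_4 = 331  s_5 = 1841  s_6 = 10198  s_7 = 56513  s_8 = 313159  s_9 = 1735334  s_{10} = 9616147  s_{11} = 53286737  s_{12} = 295282126.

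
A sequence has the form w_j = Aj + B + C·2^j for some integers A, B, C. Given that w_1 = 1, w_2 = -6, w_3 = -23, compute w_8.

-1248

Plug in j = 1, 2, 3: A + B + 2C = 1; 2A + B + 4C = -6; 3A + B + 8C = -23.
Subtracting the first from the second: A + 2C = -7.
Subtracting the second from the third: A + 4C = -17.
Solving: C = -5, A = 3, then B = 8.
Therefore w_8 = 24 + 8 + (-5)·256 = -1248.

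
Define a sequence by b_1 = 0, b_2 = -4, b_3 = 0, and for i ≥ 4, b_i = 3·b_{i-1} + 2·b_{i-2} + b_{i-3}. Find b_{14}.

Applying the relation repeatedly:
b_4 = -8  b_5 = -28  b_6 = -100  …  b_{11} = -63000  b_{12} = -228524  b_{13} = -828940  b_{14} = -3006868.

-3006868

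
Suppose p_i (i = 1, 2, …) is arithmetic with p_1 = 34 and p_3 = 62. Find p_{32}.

468

Common difference d = (62 - 34) / (3 - 1) = 14.
p_i = 34 + (i - 1)·14.
p_{32} = 34 + 31·14 = 468.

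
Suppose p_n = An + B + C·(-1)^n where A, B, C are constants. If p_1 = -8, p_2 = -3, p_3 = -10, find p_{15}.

At n = 1, 2, 3: A + B - C = -8; 2A + B + C = -3; 3A + B - C = -10.
Subtracting the first from the second: A + 2C = 5.
Subtracting the second from the third: A - 2C = -7.
Solving: C = 3, A = -1, then B = -4.
Therefore p_{15} = -15 + (-4) + 3·(-1) = -22.

-22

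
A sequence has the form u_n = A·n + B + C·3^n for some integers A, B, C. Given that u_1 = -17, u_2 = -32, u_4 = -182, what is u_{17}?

At n = 1, 2, 4: A + B + 3C = -17; 2A + B + 9C = -32; 4A + B + 81C = -182.
Subtracting the first from the second: A + 6C = -15.
Subtracting the second from the third: 2A + 72C = -150.
Solving: C = -2, A = -3, then B = -8.
Hence u_{17} = -3·17 + (-8) + (-2)·129140163 = -258280385.

-258280385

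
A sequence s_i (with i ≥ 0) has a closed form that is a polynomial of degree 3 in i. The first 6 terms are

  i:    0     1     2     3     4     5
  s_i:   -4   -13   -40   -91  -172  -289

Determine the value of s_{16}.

-5668

1st diffs: -9, -27, -51, -81, -117.
2nd diffs: -18, -24, -30, -36.
3rd diffs: -6, -6, -6 (constant).
So s_i = -i^3 - 6i^2 - 2i - 4.
Evaluating at i = 16 gives s_{16} = -5668.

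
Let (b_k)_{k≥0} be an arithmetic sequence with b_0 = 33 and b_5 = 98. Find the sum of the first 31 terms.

7068

Common difference d = (98 - 33) / (5 - 0) = 13.
b_k = 33 + (k - 0)·13.
b_{30} = 423; S = 31·(33 + 423)/2 = 7068.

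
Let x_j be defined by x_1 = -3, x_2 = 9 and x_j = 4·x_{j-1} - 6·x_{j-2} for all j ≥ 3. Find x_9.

Iterate the recurrence:
x_3 = 54; x_4 = 162; x_5 = 324; x_6 = 324; x_7 = -648; x_8 = -4536; x_9 = -14256.

-14256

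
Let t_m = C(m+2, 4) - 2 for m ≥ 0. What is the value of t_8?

208

C(10, 4) = 210, so t_8 = 208.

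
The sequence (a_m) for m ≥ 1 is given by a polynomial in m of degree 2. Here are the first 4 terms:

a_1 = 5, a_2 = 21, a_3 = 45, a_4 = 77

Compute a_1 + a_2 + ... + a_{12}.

1st diffs: 16, 24, 32.
2nd diffs: 8, 8 (constant).
Newton forward-difference form: a_m = 5 + 16·C(m-1,1) + 8·C(m-1,2).
Continuing: …, 117, 165, 221, 285, …, a_{12} = 621.
Summing m = 1..12 (12 terms) gives 2876.

2876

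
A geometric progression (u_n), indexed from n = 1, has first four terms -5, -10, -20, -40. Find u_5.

-80

Common ratio r = 2.
u_n = (-5)·2^(n-1).
u_5 = (-5)·2^4 = -80.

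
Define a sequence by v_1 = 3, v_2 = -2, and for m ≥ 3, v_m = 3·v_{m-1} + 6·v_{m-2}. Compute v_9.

49248

Step forward from the initial values:
v_3 = 12  v_4 = 24  v_5 = 144  v_6 = 576  v_7 = 2592  v_8 = 11232  v_9 = 49248.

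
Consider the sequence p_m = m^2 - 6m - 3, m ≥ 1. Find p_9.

p_9 = 1·9^2 - 6·9 - 3 = 24.

24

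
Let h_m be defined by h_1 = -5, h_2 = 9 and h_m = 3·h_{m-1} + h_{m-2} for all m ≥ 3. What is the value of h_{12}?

h_3 = 22; h_4 = 75; h_5 = 247; h_6 = 816; h_7 = 2695; h_8 = 8901; h_9 = 29398; h_{10} = 97095; h_{11} = 320683; h_{12} = 1059144.

1059144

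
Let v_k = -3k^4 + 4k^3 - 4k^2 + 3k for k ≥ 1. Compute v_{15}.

v_{15} = -3·15^4 + 4·15^3 - 4·15^2 + 3·15 = -139230.

-139230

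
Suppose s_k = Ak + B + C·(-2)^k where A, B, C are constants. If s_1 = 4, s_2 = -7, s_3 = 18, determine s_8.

-505

The three given values yield: A + B - 2C = 4; 2A + B + 4C = -7; 3A + B - 8C = 18.
Subtracting the first from the second: A + 6C = -11.
Subtracting the second from the third: A - 12C = 25.
Solving: C = -2, A = 1, then B = -1.
Hence s_8 = 1·8 + (-1) + (-2)·256 = -505.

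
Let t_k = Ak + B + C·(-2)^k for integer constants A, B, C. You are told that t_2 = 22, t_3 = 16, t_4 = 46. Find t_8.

310

At k = 2, 3, 4: 2A + B + 4C = 22; 3A + B - 8C = 16; 4A + B + 16C = 46.
Subtracting the first from the second: A - 12C = -6.
Subtracting the second from the third: A + 24C = 30.
Solving: C = 1, A = 6, then B = 6.
So t_k = 6·k + 6 + 1·(-2)^k; at k=8 this is 310.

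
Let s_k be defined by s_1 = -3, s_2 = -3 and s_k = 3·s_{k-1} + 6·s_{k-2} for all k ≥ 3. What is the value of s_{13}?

-60468363

Compute successive terms:
s_3 = -27;  s_4 = -99;  s_5 = -459;  …;  s_{10} = -723411;  s_{11} = -3163131;  s_{12} = -13829859;  s_{13} = -60468363.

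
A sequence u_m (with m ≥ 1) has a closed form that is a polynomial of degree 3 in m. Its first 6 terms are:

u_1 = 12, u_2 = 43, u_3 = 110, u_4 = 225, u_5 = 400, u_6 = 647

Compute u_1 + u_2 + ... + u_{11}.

1st diffs: 31, 67, 115, 175, 247.
2nd diffs: 36, 48, 60, 72.
3rd diffs: 12, 12, 12 (constant).
So u_m = 2m^3 + 6m^2 - m + 5.
Continuing: …, 978, 1405, 1940, 2595, …, u_{11} = 3382.
Summing m = 1..11 (11 terms) gives 11737.

11737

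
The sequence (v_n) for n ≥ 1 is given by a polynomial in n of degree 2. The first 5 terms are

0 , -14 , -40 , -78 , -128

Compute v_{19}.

1st diffs: -14, -26, -38, -50.
2nd diffs: -12, -12, -12 (constant).
Newton forward-difference form: v_n = (-14)·C(n-1,1) + (-12)·C(n-1,2).
At n = 19: n-1 = 18, so v_{19} = -252 - 1836 = -2088.

-2088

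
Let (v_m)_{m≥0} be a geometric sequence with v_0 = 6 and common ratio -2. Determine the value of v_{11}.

v_m = 6·(-2)^(m-0).
v_{11} = 6·(-2)^11 = -12288.

-12288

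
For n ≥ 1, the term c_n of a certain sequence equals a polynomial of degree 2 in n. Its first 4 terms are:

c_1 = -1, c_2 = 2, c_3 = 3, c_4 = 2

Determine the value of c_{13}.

1st diffs: 3, 1, -1.
2nd diffs: -2, -2 (constant).
Newton forward-difference form: c_n = -1 + 3·C(n-1,1) + (-2)·C(n-1,2).
At n = 13: n-1 = 12, so c_{13} = -1 + 36 - 132 = -97.

-97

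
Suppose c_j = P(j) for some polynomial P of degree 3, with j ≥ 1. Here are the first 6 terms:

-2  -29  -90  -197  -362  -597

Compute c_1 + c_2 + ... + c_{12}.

1st diffs: -27, -61, -107, -165, -235.
2nd diffs: -34, -46, -58, -70.
3rd diffs: -12, -12, -12 (constant).
Newton forward-difference form: c_j = -2 + (-27)·C(j-1,1) + (-34)·C(j-1,2) + (-12)·C(j-1,3).
Continuing: …, -914, -1325, -1842, -2477, …, c_{12} = -4149.
Summing j = 1..12 (12 terms) gives -15226.

-15226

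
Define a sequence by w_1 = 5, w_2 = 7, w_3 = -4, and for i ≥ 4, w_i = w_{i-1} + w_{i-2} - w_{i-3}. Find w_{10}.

-29

Step forward from the initial values:
w_4 = -2  w_5 = -13  w_6 = -11  w_7 = -22  w_8 = -20  w_9 = -31  w_{10} = -29.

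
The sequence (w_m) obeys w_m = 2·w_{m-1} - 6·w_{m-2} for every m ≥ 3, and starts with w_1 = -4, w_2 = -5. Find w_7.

w_3 = 14;  w_4 = 58;  w_5 = 32;  w_6 = -284;  w_7 = -760.

-760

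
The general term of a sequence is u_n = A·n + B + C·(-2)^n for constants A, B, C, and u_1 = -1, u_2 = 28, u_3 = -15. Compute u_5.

The three given values yield: A + B - 2C = -1; 2A + B + 4C = 28; 3A + B - 8C = -15.
Subtracting the first from the second: A + 6C = 29.
Subtracting the second from the third: A - 12C = -43.
Solving: C = 4, A = 5, then B = 2.
Hence u_5 = 5·5 + 2 + 4·(-32) = -101.

-101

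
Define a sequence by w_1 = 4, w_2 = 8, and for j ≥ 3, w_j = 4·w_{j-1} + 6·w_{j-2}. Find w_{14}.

3698006528

Compute successive terms:
w_3 = 56  w_4 = 272  w_5 = 1424  …  w_{11} = 26880896  w_{12} = 138766592  w_{13} = 716351744  w_{14} = 3698006528.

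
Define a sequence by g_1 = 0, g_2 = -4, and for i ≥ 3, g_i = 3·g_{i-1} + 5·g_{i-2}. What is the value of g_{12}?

Compute successive terms:
g_3 = -12; g_4 = -56; g_5 = -228; g_6 = -964; g_7 = -4032; g_8 = -16916; g_9 = -70908; g_{10} = -297304; g_{11} = -1246452; g_{12} = -5225876.

-5225876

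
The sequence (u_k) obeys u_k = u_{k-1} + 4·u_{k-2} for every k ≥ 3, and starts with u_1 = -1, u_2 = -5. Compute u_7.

-441

Compute successive terms:
u_3 = -9, u_4 = -29, u_5 = -65, u_6 = -181, u_7 = -441.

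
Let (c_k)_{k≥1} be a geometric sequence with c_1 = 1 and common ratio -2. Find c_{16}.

-32768

c_k = 1·(-2)^(k-1).
c_{16} = 1·(-2)^15 = -32768.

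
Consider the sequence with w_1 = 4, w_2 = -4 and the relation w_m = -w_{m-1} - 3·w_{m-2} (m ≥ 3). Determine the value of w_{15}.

Step forward from the initial values:
w_3 = -8;  w_4 = 20;  w_5 = 4;  …;  w_{12} = -640;  w_{13} = -2396;  w_{14} = 4316;  w_{15} = 2872.

2872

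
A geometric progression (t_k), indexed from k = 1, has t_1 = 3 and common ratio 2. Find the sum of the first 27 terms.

t_k = 3·2^(k-1).
S = 3·(2^27 - 1)/(2 - 1) = 3·(134217728 - 1)/(1) = 402653181.

402653181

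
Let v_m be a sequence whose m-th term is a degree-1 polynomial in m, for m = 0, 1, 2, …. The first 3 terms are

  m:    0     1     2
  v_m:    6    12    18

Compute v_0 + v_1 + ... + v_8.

1st diffs: 6, 6 (constant).
So v_m = 6m + 6.
Continuing: …, 24, 30, 36, 42, …, v_8 = 54.
Summing m = 0..8 (9 terms) gives 270.

270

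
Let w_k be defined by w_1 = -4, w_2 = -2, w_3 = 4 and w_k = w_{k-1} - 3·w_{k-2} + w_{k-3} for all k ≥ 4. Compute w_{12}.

366

Compute successive terms:
w_4 = 6;  w_5 = -8;  w_6 = -22;  w_7 = 8;  w_8 = 66;  w_9 = 20;  w_{10} = -170;  w_{11} = -164;  w_{12} = 366.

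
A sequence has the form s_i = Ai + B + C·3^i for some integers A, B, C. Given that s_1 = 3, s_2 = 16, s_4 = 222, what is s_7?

6525

Plug in i = 1, 2, 4: A + B + 3C = 3; 2A + B + 9C = 16; 4A + B + 81C = 222.
Subtracting the first from the second: A + 6C = 13.
Subtracting the second from the third: 2A + 72C = 206.
Solving: C = 3, A = -5, then B = -1.
Hence s_7 = -5·7 + (-1) + 3·2187 = 6525.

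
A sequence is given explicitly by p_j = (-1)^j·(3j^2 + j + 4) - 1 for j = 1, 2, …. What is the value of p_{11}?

-379

(-1)^11 = -1; 3j^2 + j + 4 at j=11 is 378; so p_{11} = -379.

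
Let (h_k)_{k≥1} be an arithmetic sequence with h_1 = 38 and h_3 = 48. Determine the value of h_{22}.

Common difference d = (48 - 38) / (3 - 1) = 5.
h_k = 38 + (k - 1)·5.
h_{22} = 38 + 21·5 = 143.

143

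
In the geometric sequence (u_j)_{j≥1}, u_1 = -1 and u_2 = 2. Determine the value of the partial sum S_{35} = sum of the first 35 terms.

Common ratio r = -2.
u_j = (-1)·(-2)^(j-1).
S = (-1)·((-2)^35 - 1)/(-2 - 1) = (-1)·(-34359738368 - 1)/(-3) = -11453246123.

-11453246123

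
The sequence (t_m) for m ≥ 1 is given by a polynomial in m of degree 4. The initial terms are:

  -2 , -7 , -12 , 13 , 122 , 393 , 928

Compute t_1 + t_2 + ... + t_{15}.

1st diffs: -5, -5, 25, 109, 271, 535.
2nd diffs: 0, 30, 84, 162, 264.
3rd diffs: 30, 54, 78, 102.
4th diffs: 24, 24, 24 (constant).
Newton forward-difference form: t_m = -2 + (-5)·C(m-1,1) + 30·C(m-1,3) + 24·C(m-1,4).
Continuing: …, 1853, 3318, 5497, 8588, …, t_{15} = 34872.
Summing m = 1..15 (15 terms) gives 112467.

112467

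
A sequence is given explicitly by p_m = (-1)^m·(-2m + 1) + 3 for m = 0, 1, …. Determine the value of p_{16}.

-28

(-1)^16 = 1; -2m + 1 at m=16 is -31; so p_{16} = -28.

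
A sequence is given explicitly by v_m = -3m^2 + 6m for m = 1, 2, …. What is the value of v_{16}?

-672

v_{16} = -3·16^2 + 6·16 = -672.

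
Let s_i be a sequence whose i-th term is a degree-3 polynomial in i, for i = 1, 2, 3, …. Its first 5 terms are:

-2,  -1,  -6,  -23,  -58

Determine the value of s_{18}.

1st diffs: 1, -5, -17, -35.
2nd diffs: -6, -12, -18.
3rd diffs: -6, -6 (constant).
Newton forward-difference form: s_i = -2 + 1·C(i-1,1) + (-6)·C(i-1,2) + (-6)·C(i-1,3).
At i = 18: i-1 = 17, so s_{18} = -2 + 17 - 816 - 4080 = -4881.

-4881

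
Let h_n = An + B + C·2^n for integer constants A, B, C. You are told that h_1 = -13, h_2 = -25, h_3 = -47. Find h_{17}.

At n = 1, 2, 3: A + B + 2C = -13; 2A + B + 4C = -25; 3A + B + 8C = -47.
Subtracting the first from the second: A + 2C = -12.
Subtracting the second from the third: A + 4C = -22.
Solving: C = -5, A = -2, then B = -1.
Therefore h_{17} = -34 + (-1) + (-5)·131072 = -655395.

-655395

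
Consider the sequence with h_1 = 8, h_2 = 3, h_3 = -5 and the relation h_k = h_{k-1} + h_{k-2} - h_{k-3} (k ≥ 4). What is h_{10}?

Iterate the recurrence:
h_4 = -10  h_5 = -18  h_6 = -23  h_7 = -31  h_8 = -36  h_9 = -44  h_{10} = -49.

-49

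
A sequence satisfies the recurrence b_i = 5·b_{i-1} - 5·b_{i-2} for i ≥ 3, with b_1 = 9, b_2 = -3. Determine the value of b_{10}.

Step forward from the initial values:
b_3 = -60, b_4 = -285, b_5 = -1125, b_6 = -4200, b_7 = -15375, b_8 = -55875, b_9 = -202500, b_{10} = -733125.

-733125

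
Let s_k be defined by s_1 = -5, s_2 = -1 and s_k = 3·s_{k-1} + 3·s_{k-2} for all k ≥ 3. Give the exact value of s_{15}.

-137111778

Applying the relation repeatedly:
s_3 = -18  s_4 = -57  s_5 = -225  …  s_{12} = -2516022  s_{13} = -9538965  s_{14} = -36164961  s_{15} = -137111778.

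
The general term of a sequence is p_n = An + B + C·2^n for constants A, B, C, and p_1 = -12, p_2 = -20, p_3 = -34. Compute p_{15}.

-98338

The three given values yield: A + B + 2C = -12; 2A + B + 4C = -20; 3A + B + 8C = -34.
Subtracting the first from the second: A + 2C = -8.
Subtracting the second from the third: A + 4C = -14.
Solving: C = -3, A = -2, then B = -4.
Hence p_{15} = -2·15 + (-4) + (-3)·32768 = -98338.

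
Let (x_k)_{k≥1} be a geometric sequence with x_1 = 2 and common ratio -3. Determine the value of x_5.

162

x_k = 2·(-3)^(k-1).
x_5 = 2·(-3)^4 = 162.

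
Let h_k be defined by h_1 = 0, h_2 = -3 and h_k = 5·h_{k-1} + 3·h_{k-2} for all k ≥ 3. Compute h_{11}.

h_3 = -15; h_4 = -84; h_5 = -465; h_6 = -2577; h_7 = -14280; h_8 = -79131; h_9 = -438495; h_{10} = -2429868; h_{11} = -13464825.

-13464825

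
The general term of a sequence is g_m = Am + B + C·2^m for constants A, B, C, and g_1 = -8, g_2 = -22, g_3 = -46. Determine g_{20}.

At m = 1, 2, 3: A + B + 2C = -8; 2A + B + 4C = -22; 3A + B + 8C = -46.
Subtracting the first from the second: A + 2C = -14.
Subtracting the second from the third: A + 4C = -24.
Solving: C = -5, A = -4, then B = 6.
Hence g_{20} = -4·20 + 6 + (-5)·1048576 = -5242954.

-5242954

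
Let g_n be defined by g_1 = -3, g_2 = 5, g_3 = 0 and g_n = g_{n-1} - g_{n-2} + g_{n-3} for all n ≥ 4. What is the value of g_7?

Iterate the recurrence:
g_4 = -8, g_5 = -3, g_6 = 5, g_7 = 0.

0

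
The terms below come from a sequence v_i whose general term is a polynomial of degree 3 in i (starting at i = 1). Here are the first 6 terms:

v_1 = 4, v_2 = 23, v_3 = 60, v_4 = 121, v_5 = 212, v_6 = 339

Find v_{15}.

4092

1st diffs: 19, 37, 61, 91, 127.
2nd diffs: 18, 24, 30, 36.
3rd diffs: 6, 6, 6 (constant).
Newton forward-difference form: v_i = 4 + 19·C(i-1,1) + 18·C(i-1,2) + 6·C(i-1,3).
At i = 15: i-1 = 14, so v_{15} = 4 + 266 + 1638 + 2184 = 4092.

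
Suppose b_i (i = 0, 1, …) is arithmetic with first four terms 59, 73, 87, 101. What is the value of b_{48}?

731

Common difference d = 14.
b_i = 59 + (i - 0)·14.
b_{48} = 59 + 48·14 = 731.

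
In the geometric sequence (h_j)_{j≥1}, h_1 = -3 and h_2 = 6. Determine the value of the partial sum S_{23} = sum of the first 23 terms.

-8388609

Common ratio r = -2.
h_j = (-3)·(-2)^(j-1).
S = (-3)·((-2)^23 - 1)/(-2 - 1) = (-3)·(-8388608 - 1)/(-3) = -8388609.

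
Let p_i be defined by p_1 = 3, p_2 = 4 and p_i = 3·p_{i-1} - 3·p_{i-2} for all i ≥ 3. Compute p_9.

p_3 = 3;  p_4 = -3;  p_5 = -18;  p_6 = -45;  p_7 = -81;  p_8 = -108;  p_9 = -81.

-81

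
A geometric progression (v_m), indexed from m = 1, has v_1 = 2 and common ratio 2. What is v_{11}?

2048

v_m = 2·2^(m-1).
v_{11} = 2·2^10 = 2048.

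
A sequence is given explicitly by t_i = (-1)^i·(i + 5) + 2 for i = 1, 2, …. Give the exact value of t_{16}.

(-1)^16 = 1; i + 5 at i=16 is 21; so t_{16} = 23.

23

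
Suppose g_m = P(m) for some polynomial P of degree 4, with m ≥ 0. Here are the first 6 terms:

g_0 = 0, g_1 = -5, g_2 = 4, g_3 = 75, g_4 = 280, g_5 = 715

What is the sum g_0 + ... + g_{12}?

1st diffs: -5, 9, 71, 205, 435.
2nd diffs: 14, 62, 134, 230.
3rd diffs: 48, 72, 96.
4th diffs: 24, 24 (constant).
So g_m = m^4 + 2m^3 - 6m^2 - 2m.
Continuing: …, 1500, 2779, 4720, 7515, …, g_{12} = 23304.
Summing m = 0..12 (13 terms) gives 68822.

68822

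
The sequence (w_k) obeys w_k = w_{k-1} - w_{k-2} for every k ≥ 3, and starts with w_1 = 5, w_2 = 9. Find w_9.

4

Iterate the recurrence:
w_3 = 4, w_4 = -5, w_5 = -9, w_6 = -4, w_7 = 5, w_8 = 9, w_9 = 4.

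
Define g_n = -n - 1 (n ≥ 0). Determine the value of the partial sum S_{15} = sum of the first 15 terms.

Over n = 0..14: Σn = 105.
Total = (-1)·105 + (-1)·15 = -120.

-120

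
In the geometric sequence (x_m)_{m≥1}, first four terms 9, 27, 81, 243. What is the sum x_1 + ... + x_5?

Common ratio r = 3.
x_m = 9·3^(m-1).
S = 9·(3^5 - 1)/(3 - 1) = 9·(243 - 1)/(2) = 1089.

1089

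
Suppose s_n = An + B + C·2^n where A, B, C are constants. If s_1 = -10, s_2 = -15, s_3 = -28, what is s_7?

Write the equations: A + B + 2C = -10; 2A + B + 4C = -15; 3A + B + 8C = -28.
Subtracting the first from the second: A + 2C = -5.
Subtracting the second from the third: A + 4C = -13.
Solving: C = -4, A = 3, then B = -5.
So s_n = 3·n + (-5) + (-4)·2^n; at n=7 this is -496.

-496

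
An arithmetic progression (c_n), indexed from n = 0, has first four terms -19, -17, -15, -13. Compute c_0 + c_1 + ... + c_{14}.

-75

Common difference d = 2.
c_n = -19 + (n - 0)·2.
c_{14} = 9; S = 15·(-19 + 9)/2 = -75.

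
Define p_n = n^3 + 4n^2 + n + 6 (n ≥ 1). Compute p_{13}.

2892

p_{13} = 1·13^3 + 4·13^2 + 1·13 + 6 = 2892.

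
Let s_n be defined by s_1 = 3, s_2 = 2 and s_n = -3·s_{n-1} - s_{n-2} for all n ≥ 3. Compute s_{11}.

-21282

s_3 = -9, s_4 = 25, s_5 = -66, s_6 = 173, s_7 = -453, s_8 = 1186, s_9 = -3105, s_{10} = 8129, s_{11} = -21282.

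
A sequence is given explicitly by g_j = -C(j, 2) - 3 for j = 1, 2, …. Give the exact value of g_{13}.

C(13, 2) = 78, so g_{13} = -81.

-81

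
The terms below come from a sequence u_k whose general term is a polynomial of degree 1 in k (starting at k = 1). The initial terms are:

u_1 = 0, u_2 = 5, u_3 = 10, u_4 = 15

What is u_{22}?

1st diffs: 5, 5, 5 (constant).
So u_k = 5k - 5.
Evaluating at k = 22 gives u_{22} = 105.

105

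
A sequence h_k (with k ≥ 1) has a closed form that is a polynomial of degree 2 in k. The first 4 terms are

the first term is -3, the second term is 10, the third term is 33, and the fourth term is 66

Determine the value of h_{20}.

1954

1st diffs: 13, 23, 33.
2nd diffs: 10, 10 (constant).
Newton forward-difference form: h_k = -3 + 13·C(k-1,1) + 10·C(k-1,2).
At k = 20: k-1 = 19, so h_{20} = -3 + 247 + 1710 = 1954.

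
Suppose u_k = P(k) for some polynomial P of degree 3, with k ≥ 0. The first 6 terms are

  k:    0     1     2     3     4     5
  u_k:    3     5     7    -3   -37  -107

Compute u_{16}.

1st diffs: 2, 2, -10, -34, -70.
2nd diffs: 0, -12, -24, -36.
3rd diffs: -12, -12, -12 (constant).
Newton forward-difference form: u_k = 3 + 2·C(k,1) + (-12)·C(k,3).
At k = 16: k = 16, so u_{16} = 3 + 32 - 6720 = -6685.

-6685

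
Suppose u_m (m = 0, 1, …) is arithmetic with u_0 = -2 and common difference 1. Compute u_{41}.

39

u_m = -2 + (m - 0)·1.
u_{41} = -2 + 41·1 = 39.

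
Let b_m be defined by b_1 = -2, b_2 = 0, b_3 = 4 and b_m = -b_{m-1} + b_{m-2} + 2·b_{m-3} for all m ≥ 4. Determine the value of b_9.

b_4 = -8  b_5 = 12  b_6 = -12  b_7 = 8  b_8 = 4  b_9 = -20.

-20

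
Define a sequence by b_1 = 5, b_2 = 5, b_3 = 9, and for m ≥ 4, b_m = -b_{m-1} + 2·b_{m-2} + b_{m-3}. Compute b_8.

Compute successive terms:
b_4 = 6  b_5 = 17  b_6 = 4  b_7 = 36  b_8 = -11.

-11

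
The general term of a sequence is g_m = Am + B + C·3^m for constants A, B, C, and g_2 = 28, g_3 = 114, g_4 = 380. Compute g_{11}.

885682

Write the equations: 2A + B + 9C = 28; 3A + B + 27C = 114; 4A + B + 81C = 380.
Subtracting the first from the second: A + 18C = 86.
Subtracting the second from the third: A + 54C = 266.
Solving: C = 5, A = -4, then B = -9.
Hence g_{11} = -4·11 + (-9) + 5·177147 = 885682.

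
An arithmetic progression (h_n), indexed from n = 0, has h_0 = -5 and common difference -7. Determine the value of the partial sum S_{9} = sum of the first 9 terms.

h_n = -5 + (n - 0)·(-7).
h_8 = -61; S = 9·(-5 + (-61))/2 = -297.

-297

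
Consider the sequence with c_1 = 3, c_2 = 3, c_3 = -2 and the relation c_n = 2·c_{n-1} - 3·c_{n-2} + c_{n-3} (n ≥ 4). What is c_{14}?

c_4 = -10; c_5 = -11; c_6 = 6; …; c_{11} = -152; c_{12} = 45; c_{13} = 424; c_{14} = 561.

561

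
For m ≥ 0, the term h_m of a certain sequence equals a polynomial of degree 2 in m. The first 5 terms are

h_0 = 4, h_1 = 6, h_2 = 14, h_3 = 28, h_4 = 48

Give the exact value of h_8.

1st diffs: 2, 8, 14, 20.
2nd diffs: 6, 6, 6 (constant).
So h_m = 3m^2 - m + 4.
Evaluating at m = 8 gives h_8 = 188.

188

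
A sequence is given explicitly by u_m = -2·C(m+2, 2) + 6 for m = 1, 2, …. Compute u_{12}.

C(14, 2) = 91, so u_{12} = -176.

-176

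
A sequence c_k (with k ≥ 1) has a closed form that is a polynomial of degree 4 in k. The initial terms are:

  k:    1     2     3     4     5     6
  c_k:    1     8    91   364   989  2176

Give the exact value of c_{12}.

38908

1st diffs: 7, 83, 273, 625, 1187.
2nd diffs: 76, 190, 352, 562.
3rd diffs: 114, 162, 210.
4th diffs: 48, 48 (constant).
So c_k = 2k^4 - k^3 - 6k^2 + 2k + 4.
Evaluating at k = 12 gives c_{12} = 38908.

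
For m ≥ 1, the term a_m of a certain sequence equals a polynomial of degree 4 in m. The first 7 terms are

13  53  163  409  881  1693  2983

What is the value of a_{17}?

89693

1st diffs: 40, 110, 246, 472, 812, 1290.
2nd diffs: 70, 136, 226, 340, 478.
3rd diffs: 66, 90, 114, 138.
4th diffs: 24, 24, 24 (constant).
Newton forward-difference form: a_m = 13 + 40·C(m-1,1) + 70·C(m-1,2) + 66·C(m-1,3) + 24·C(m-1,4).
At m = 17: m-1 = 16, so a_{17} = 13 + 640 + 8400 + 36960 + 43680 = 89693.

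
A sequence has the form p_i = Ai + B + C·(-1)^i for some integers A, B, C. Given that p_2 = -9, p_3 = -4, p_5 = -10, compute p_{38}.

At i = 2, 3, 5: 2A + B + C = -9; 3A + B - C = -4; 5A + B - C = -10.
Subtracting the first from the second: A - 2C = 5.
Subtracting the second from the third: 2A = -6.
Solving: C = -4, A = -3, then B = 1.
Hence p_{38} = -3·38 + 1 + (-4)·1 = -117.

-117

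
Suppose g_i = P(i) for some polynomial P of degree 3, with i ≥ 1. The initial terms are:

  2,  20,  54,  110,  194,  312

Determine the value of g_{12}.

2070

1st diffs: 18, 34, 56, 84, 118.
2nd diffs: 16, 22, 28, 34.
3rd diffs: 6, 6, 6 (constant).
Newton forward-difference form: g_i = 2 + 18·C(i-1,1) + 16·C(i-1,2) + 6·C(i-1,3).
At i = 12: i-1 = 11, so g_{12} = 2 + 198 + 880 + 990 = 2070.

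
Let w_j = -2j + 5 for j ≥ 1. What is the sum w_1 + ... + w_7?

-21

Over j = 1..7: Σj = 28.
Total = (-2)·28 + (5)·7 = -21.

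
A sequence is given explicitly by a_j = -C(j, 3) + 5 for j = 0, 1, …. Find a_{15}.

-450

C(15, 3) = 455, so a_{15} = -450.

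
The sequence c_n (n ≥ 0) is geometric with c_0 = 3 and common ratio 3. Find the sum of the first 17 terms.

193710243

c_n = 3·3^(n-0).
S = 3·(3^17 - 1)/(3 - 1) = 3·(129140163 - 1)/(2) = 193710243.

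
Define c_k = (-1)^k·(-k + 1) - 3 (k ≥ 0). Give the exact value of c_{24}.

-26

(-1)^24 = 1; -k + 1 at k=24 is -23; so c_{24} = -26.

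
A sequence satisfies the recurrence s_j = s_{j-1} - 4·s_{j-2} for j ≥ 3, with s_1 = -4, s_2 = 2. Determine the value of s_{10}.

Compute successive terms:
s_3 = 18; s_4 = 10; s_5 = -62; s_6 = -102; s_7 = 146; s_8 = 554; s_9 = -30; s_{10} = -2246.

-2246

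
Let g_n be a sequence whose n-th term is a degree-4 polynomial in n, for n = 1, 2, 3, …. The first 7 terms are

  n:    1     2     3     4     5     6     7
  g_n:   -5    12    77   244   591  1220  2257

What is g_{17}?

79947

1st diffs: 17, 65, 167, 347, 629, 1037.
2nd diffs: 48, 102, 180, 282, 408.
3rd diffs: 54, 78, 102, 126.
4th diffs: 24, 24, 24 (constant).
Newton forward-difference form: g_n = -5 + 17·C(n-1,1) + 48·C(n-1,2) + 54·C(n-1,3) + 24·C(n-1,4).
At n = 17: n-1 = 16, so g_{17} = -5 + 272 + 5760 + 30240 + 43680 = 79947.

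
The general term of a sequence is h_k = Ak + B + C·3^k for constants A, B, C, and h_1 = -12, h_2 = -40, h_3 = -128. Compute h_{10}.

At k = 1, 2, 3: A + B + 3C = -12; 2A + B + 9C = -40; 3A + B + 27C = -128.
Subtracting the first from the second: A + 6C = -28.
Subtracting the second from the third: A + 18C = -88.
Solving: C = -5, A = 2, then B = 1.
Hence h_{10} = 2·10 + 1 + (-5)·59049 = -295224.

-295224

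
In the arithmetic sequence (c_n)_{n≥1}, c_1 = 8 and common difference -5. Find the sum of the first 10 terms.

c_n = 8 + (n - 1)·(-5).
c_{10} = -37; S = 10·(8 + (-37))/2 = -145.

-145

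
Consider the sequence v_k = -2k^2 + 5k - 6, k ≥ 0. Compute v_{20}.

-706

v_{20} = -2·20^2 + 5·20 - 6 = -706.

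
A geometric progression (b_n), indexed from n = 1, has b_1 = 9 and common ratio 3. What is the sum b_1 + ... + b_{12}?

2391480

b_n = 9·3^(n-1).
S = 9·(3^12 - 1)/(3 - 1) = 9·(531441 - 1)/(2) = 2391480.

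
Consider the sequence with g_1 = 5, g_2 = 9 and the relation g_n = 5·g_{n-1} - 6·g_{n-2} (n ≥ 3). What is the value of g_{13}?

-506865

Compute successive terms:
g_3 = 15;  g_4 = 21;  g_5 = 15;  …;  g_{10} = -16611;  g_{11} = -52905;  g_{12} = -164859;  g_{13} = -506865.
(Characteristic roots are 3 and 2.)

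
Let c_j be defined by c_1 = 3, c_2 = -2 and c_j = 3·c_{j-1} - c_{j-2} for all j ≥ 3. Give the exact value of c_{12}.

Step forward from the initial values:
c_3 = -9, c_4 = -25, c_5 = -66, c_6 = -173, c_7 = -453, c_8 = -1186, c_9 = -3105, c_{10} = -8129, c_{11} = -21282, c_{12} = -55717.

-55717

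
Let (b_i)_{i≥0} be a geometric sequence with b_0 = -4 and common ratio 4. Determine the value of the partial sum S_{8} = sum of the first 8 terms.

-87380

b_i = (-4)·4^(i-0).
S = (-4)·(4^8 - 1)/(4 - 1) = (-4)·(65536 - 1)/(3) = -87380.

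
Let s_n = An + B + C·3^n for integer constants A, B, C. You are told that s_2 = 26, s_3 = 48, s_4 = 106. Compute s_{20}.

3486784490

Plug in n = 2, 3, 4: 2A + B + 9C = 26; 3A + B + 27C = 48; 4A + B + 81C = 106.
Subtracting the first from the second: A + 18C = 22.
Subtracting the second from the third: A + 54C = 58.
Solving: C = 1, A = 4, then B = 9.
Hence s_{20} = 4·20 + 9 + 1·3486784401 = 3486784490.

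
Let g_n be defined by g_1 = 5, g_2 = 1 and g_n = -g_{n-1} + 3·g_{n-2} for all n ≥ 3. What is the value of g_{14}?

-78191

Step forward from the initial values:
g_3 = 14;  g_4 = -11;  g_5 = 53;  …;  g_{11} = 6461;  g_{12} = -14702;  g_{13} = 34085;  g_{14} = -78191.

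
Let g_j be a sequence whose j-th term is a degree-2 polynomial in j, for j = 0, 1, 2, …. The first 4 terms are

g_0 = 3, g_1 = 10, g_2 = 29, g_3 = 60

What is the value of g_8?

395

1st diffs: 7, 19, 31.
2nd diffs: 12, 12 (constant).
Newton forward-difference form: g_j = 3 + 7·C(j,1) + 12·C(j,2).
At j = 8: j = 8, so g_8 = 3 + 56 + 336 = 395.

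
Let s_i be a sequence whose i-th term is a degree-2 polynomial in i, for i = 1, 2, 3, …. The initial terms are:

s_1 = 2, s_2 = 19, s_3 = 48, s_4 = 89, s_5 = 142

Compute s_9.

474

1st diffs: 17, 29, 41, 53.
2nd diffs: 12, 12, 12 (constant).
Newton forward-difference form: s_i = 2 + 17·C(i-1,1) + 12·C(i-1,2).
At i = 9: i-1 = 8, so s_9 = 2 + 136 + 336 = 474.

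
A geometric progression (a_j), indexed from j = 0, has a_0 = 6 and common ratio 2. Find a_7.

768

a_j = 6·2^(j-0).
a_7 = 6·2^7 = 768.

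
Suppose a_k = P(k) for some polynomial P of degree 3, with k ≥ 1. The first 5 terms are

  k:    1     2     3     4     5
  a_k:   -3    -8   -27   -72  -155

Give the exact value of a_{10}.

1st diffs: -5, -19, -45, -83.
2nd diffs: -14, -26, -38.
3rd diffs: -12, -12 (constant).
Newton forward-difference form: a_k = -3 + (-5)·C(k-1,1) + (-14)·C(k-1,2) + (-12)·C(k-1,3).
At k = 10: k-1 = 9, so a_{10} = -3 - 45 - 504 - 1008 = -1560.

-1560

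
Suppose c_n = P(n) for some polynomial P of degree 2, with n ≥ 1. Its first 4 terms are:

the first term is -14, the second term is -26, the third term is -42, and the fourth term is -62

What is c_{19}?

1st diffs: -12, -16, -20.
2nd diffs: -4, -4 (constant).
So c_n = -2n^2 - 6n - 6.
Evaluating at n = 19 gives c_{19} = -842.

-842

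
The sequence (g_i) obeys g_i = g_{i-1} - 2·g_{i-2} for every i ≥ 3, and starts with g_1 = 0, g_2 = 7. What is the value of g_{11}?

-77

Step forward from the initial values:
g_3 = 7;  g_4 = -7;  g_5 = -21;  g_6 = -7;  g_7 = 35;  g_8 = 49;  g_9 = -21;  g_{10} = -119;  g_{11} = -77.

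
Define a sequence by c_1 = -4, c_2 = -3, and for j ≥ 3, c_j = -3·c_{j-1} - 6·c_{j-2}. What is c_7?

-1323

Iterate the recurrence:
c_3 = 33  c_4 = -81  c_5 = 45  c_6 = 351  c_7 = -1323.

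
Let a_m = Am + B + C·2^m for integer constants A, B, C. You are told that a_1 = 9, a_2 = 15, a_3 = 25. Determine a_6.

143

Write the equations: A + B + 2C = 9; 2A + B + 4C = 15; 3A + B + 8C = 25.
Subtracting the first from the second: A + 2C = 6.
Subtracting the second from the third: A + 4C = 10.
Solving: C = 2, A = 2, then B = 3.
So a_m = 2·m + 3 + 2·2^m; at m=6 this is 143.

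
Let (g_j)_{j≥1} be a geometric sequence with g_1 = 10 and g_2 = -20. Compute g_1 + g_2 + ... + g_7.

430

Common ratio r = -2.
g_j = 10·(-2)^(j-1).
S = 10·((-2)^7 - 1)/(-2 - 1) = 10·(-128 - 1)/(-3) = 430.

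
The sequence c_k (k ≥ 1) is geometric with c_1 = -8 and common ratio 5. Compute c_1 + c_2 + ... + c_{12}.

-488281248

c_k = (-8)·5^(k-1).
S = (-8)·(5^12 - 1)/(5 - 1) = (-8)·(244140625 - 1)/(4) = -488281248.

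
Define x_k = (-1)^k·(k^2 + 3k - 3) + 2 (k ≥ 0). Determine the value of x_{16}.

(-1)^16 = 1; k^2 + 3k - 3 at k=16 is 301; so x_{16} = 303.

303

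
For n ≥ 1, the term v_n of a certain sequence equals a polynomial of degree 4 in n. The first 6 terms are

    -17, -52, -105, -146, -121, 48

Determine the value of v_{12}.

1st diffs: -35, -53, -41, 25, 169.
2nd diffs: -18, 12, 66, 144.
3rd diffs: 30, 54, 78.
4th diffs: 24, 24 (constant).
Newton forward-difference form: v_n = -17 + (-35)·C(n-1,1) + (-18)·C(n-1,2) + 30·C(n-1,3) + 24·C(n-1,4).
At n = 12: n-1 = 11, so v_{12} = -17 - 385 - 990 + 4950 + 7920 = 11478.

11478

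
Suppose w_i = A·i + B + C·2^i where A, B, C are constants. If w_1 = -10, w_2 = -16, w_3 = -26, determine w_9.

At i = 1, 2, 3: A + B + 2C = -10; 2A + B + 4C = -16; 3A + B + 8C = -26.
Subtracting the first from the second: A + 2C = -6.
Subtracting the second from the third: A + 4C = -10.
Solving: C = -2, A = -2, then B = -4.
Hence w_9 = -2·9 + (-4) + (-2)·512 = -1046.

-1046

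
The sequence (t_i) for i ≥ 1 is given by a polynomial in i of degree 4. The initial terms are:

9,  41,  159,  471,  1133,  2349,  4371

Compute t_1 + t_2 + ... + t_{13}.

1st diffs: 32, 118, 312, 662, 1216, 2022.
2nd diffs: 86, 194, 350, 554, 806.
3rd diffs: 108, 156, 204, 252.
4th diffs: 48, 48, 48 (constant).
Newton forward-difference form: t_i = 9 + 32·C(i-1,1) + 86·C(i-1,2) + 108·C(i-1,3) + 48·C(i-1,4).
Continuing: …, 7499, 12081, 18513, 27239, …, t_{13} = 53589.
Summing i = 1..13 (13 terms) gives 166205.

166205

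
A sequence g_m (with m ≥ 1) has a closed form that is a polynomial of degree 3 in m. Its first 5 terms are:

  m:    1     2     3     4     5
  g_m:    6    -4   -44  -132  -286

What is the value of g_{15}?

1st diffs: -10, -40, -88, -154.
2nd diffs: -30, -48, -66.
3rd diffs: -18, -18 (constant).
So g_m = -3m^3 + 3m^2 + 2m + 4.
Evaluating at m = 15 gives g_{15} = -9416.

-9416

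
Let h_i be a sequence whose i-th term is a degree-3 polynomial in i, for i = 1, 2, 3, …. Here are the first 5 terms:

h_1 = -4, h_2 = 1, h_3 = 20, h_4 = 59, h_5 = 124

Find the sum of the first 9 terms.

1st diffs: 5, 19, 39, 65.
2nd diffs: 14, 20, 26.
3rd diffs: 6, 6 (constant).
So h_i = i^3 + i^2 - 5i - 1.
Continuing: 221, 356, 535, 764.
Summing i = 1..9 (9 terms) gives 2076.

2076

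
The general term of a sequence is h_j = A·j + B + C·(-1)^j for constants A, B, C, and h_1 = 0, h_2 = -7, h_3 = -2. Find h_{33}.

-32

Write the equations: A + B - C = 0; 2A + B + C = -7; 3A + B - C = -2.
Subtracting the first from the second: A + 2C = -7.
Subtracting the second from the third: A - 2C = 5.
Solving: C = -3, A = -1, then B = -2.
Hence h_{33} = -1·33 + (-2) + (-3)·(-1) = -32.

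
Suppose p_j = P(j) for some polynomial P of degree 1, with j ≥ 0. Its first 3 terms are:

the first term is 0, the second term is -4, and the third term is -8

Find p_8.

-32

1st diffs: -4, -4 (constant).
So p_j = -4j.
Evaluating at j = 8 gives p_8 = -32.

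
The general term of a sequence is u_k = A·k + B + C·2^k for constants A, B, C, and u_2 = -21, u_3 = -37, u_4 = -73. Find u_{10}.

-5089

Plug in k = 2, 3, 4: 2A + B + 4C = -21; 3A + B + 8C = -37; 4A + B + 16C = -73.
Subtracting the first from the second: A + 4C = -16.
Subtracting the second from the third: A + 8C = -36.
Solving: C = -5, A = 4, then B = -9.
Hence u_{10} = 4·10 + (-9) + (-5)·1024 = -5089.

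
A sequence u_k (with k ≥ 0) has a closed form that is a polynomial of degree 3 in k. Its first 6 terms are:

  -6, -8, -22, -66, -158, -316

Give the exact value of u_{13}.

1st diffs: -2, -14, -44, -92, -158.
2nd diffs: -12, -30, -48, -66.
3rd diffs: -18, -18, -18 (constant).
Newton forward-difference form: u_k = -6 + (-2)·C(k,1) + (-12)·C(k,2) + (-18)·C(k,3).
At k = 13: k = 13, so u_{13} = -6 - 26 - 936 - 5148 = -6116.

-6116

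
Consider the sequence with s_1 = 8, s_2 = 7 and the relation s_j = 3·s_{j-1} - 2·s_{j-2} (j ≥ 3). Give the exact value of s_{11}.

-1015

s_3 = 5; s_4 = 1; s_5 = -7; s_6 = -23; s_7 = -55; s_8 = -119; s_9 = -247; s_{10} = -503; s_{11} = -1015.
(Characteristic roots are 2 and 1.)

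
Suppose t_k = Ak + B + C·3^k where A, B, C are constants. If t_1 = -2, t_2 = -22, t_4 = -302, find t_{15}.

-57395562

At k = 1, 2, 4: A + B + 3C = -2; 2A + B + 9C = -22; 4A + B + 81C = -302.
Subtracting the first from the second: A + 6C = -20.
Subtracting the second from the third: 2A + 72C = -280.
Solving: C = -4, A = 4, then B = 6.
Hence t_{15} = 4·15 + 6 + (-4)·14348907 = -57395562.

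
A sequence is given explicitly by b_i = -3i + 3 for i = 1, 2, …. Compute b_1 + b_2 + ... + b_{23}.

Over i = 1..23: Σi = 276.
Total = (-3)·276 + (3)·23 = -759.

-759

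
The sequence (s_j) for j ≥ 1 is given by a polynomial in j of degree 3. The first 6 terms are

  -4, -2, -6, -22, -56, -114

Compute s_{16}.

-3334

1st diffs: 2, -4, -16, -34, -58.
2nd diffs: -6, -12, -18, -24.
3rd diffs: -6, -6, -6 (constant).
So s_j = -j^3 + 3j^2 - 6.
Evaluating at j = 16 gives s_{16} = -3334.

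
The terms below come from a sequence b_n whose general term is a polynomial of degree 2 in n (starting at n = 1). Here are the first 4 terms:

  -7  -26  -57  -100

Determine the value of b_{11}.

1st diffs: -19, -31, -43.
2nd diffs: -12, -12 (constant).
Newton forward-difference form: b_n = -7 + (-19)·C(n-1,1) + (-12)·C(n-1,2).
At n = 11: n-1 = 10, so b_{11} = -7 - 190 - 540 = -737.

-737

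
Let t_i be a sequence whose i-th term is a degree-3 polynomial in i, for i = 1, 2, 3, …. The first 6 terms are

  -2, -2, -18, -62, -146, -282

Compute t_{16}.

-7142

1st diffs: 0, -16, -44, -84, -136.
2nd diffs: -16, -28, -40, -52.
3rd diffs: -12, -12, -12 (constant).
Newton forward-difference form: t_i = -2 + (-16)·C(i-1,2) + (-12)·C(i-1,3).
At i = 16: i-1 = 15, so t_{16} = -2 - 1680 - 5460 = -7142.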